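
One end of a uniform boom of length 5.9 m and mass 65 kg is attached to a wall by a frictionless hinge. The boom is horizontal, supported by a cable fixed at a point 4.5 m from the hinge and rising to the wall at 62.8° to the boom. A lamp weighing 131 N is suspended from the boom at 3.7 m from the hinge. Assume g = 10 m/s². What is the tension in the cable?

T ≈ 600 N

Take torques about the hinge: T sin 62.8° · 4.5 = 65×10×2.95 + 131×3.7 = 2402.2 N·m.
So T = 2402.2 / (0.8894 × 4.5) = 600.19 N.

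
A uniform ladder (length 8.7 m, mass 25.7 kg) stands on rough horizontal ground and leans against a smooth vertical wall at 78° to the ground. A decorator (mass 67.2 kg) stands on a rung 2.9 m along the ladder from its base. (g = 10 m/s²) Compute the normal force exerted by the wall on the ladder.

N_wall ≈ 74.9 N

Torques about the foot: N_wall · 8.7 sin 78° = 25.7×10×4.35 cos 78° + 67.2×10×2.9 cos 78° → N_wall = 74.926 N.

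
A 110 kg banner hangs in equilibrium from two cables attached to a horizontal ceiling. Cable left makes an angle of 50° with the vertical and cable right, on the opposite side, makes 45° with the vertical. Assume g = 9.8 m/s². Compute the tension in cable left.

T_left ≈ 765 N

Angles from the horizontal: cable left is 90° − 50° = 40°, cable right is 90° − 45° = 45°.
Weight W = 110 × 9.8 = 1078 N acts straight down.
Horizontal: T_left cos 40° = T_right cos 45°  →  T_right = 1.083 T_left.
Vertical: T_left sin 40° + T_right sin 45° = 1078.
Substituting the horizontal relation into the vertical equation gives 1.409 T_left = 1078, so T_left = 765.2 N.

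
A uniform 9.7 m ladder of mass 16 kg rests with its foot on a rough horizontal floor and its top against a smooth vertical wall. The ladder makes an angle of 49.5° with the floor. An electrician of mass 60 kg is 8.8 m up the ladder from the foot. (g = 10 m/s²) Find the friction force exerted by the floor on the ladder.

Torques about the foot: N_wall · 9.7 sin 49.5° = 16×10×4.85 cos 49.5° + 60×10×8.8 cos 49.5° → N_wall = 533.23 N.
ΣF_x = 0: f_floor = N_wall = 533.23 N.

f ≈ 533 N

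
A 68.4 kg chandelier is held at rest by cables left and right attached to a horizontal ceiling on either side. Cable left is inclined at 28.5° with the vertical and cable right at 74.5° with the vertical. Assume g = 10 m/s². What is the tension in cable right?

T_right ≈ 335 N

Angles from the horizontal: cable left is 90° − 28.5° = 61.5°, cable right is 90° − 74.5° = 15.5°.
Weight W = 68.4 × 10 = 684 N acts straight down.
Horizontal: T_left cos 61.5° = T_right cos 15.5°  →  T_left = 2.02 T_right.
Vertical: T_left sin 61.5° + T_right sin 15.5° = 684.
Substituting the horizontal relation into the vertical equation gives 2.042 T_right = 684, so T_right = 335 N.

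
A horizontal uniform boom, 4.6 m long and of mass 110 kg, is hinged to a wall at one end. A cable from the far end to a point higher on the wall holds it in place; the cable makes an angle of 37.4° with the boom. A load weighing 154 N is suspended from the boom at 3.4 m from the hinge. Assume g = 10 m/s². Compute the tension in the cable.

Take torques about the hinge: T sin 37.4° · 4.6 = 110×10×2.3 + 154×3.4 = 3053.6 N·m.
So T = 3053.6 / (0.6074 × 4.6) = 1092.9 N.

T ≈ 1090 N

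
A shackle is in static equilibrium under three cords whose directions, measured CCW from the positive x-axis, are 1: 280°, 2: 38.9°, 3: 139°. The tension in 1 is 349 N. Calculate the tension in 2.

T_2 ≈ 223 N

Resolve: ΣF_x = 349 cos 280° + T_2 cos 38.9° + T_3 cos 139° = 0.
        ΣF_y = 349 sin 280° + T_2 sin 38.9° + T_3 sin 139° = 0.
The known terms sum to (60.6, -343.7) N, so 0.7782 T_2 − 0.7547 T_3 = -60.6 and 0.6280 T_2 + 0.6561 T_3 = 343.7.
Solving simultaneously: T_2 = 223.1 N, T_3 = 310.3 N.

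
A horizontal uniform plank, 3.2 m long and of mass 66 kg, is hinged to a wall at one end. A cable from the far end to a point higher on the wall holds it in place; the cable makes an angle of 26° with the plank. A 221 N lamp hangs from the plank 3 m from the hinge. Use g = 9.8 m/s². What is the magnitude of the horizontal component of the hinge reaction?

Take torques about the hinge: T sin 26° · 3.2 = 66×9.8×1.6 + 221×3 = 1697.9 N·m.
So T = 1697.9 / (0.4384 × 3.2) = 1210.4 N.
ΣF_x = 0: H_x = T cos 26° = 1087.9 N.

H_x ≈ 1090 N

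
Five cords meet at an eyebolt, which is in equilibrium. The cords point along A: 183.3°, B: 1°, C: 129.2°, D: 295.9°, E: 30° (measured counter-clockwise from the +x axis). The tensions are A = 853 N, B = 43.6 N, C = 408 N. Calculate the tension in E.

Resolve: ΣF_x = 853 cos 183.3° + 43.6 cos 1° + 408 cos 129.2° + T_D cos 295.9° + T_E cos 30° = 0.
        ΣF_y = 853 sin 183.3° + 43.6 sin 1° + 408 sin 129.2° + T_D sin 295.9° + T_E sin 30° = 0.
The known terms sum to (-1066, 267.8) N, so 0.4368 T_D + 0.8660 T_E = 1066 and -0.8996 T_D + 0.5000 T_E = -267.8.
Solving simultaneously: T_D = 766.8 N, T_E = 844 N.

T_E ≈ 844 N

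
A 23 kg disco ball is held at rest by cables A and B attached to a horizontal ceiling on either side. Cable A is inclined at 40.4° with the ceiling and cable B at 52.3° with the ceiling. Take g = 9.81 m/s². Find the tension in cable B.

Weight W = 23 × 9.81 = 225.6 N acts straight down.
Horizontal: T_A cos 40.4° = T_B cos 52.3°  →  T_A = 0.803 T_B.
Vertical: T_A sin 40.4° + T_B sin 52.3° = 225.6.
Substituting the horizontal relation into the vertical equation gives 1.312 T_B = 225.6, so T_B = 172 N.

T_B ≈ 172 N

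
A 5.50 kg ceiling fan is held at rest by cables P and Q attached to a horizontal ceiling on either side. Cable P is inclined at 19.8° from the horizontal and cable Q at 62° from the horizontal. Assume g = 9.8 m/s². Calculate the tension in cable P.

Weight W = 5.50 × 9.8 = 53.9 N acts straight down.
Horizontal: T_P cos 19.8° = T_Q cos 62°  →  T_Q = 2.004 T_P.
Vertical: T_P sin 19.8° + T_Q sin 62° = 53.9.
Substituting the horizontal relation into the vertical equation gives 2.108 T_P = 53.9, so T_P = 25.57 N.

T_P ≈ 25.6 N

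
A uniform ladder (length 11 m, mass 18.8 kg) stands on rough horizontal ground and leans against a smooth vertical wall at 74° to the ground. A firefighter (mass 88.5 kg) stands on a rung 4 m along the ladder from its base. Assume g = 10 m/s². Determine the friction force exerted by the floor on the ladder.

Torques about the foot: N_wall · 11 sin 74° = 18.8×10×5.5 cos 74° + 88.5×10×4 cos 74° → N_wall = 119.23 N.
ΣF_x = 0: f_floor = N_wall = 119.23 N.

f ≈ 119 N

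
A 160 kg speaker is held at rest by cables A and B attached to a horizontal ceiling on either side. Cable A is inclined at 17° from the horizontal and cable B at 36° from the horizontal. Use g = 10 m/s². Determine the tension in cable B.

T_B ≈ 1920 N

Weight W = 160 × 10 = 1600 N acts straight down.
Horizontal: T_A cos 17° = T_B cos 36°  →  T_A = 0.846 T_B.
Vertical: T_A sin 17° + T_B sin 36° = 1600.
Substituting the horizontal relation into the vertical equation gives 0.8351 T_B = 1600, so T_B = 1916 N.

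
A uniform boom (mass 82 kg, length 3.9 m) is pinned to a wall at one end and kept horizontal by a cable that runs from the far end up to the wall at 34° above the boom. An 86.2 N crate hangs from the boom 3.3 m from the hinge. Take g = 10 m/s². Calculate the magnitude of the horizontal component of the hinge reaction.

H_x ≈ 716 N

Take torques about the hinge: T sin 34° · 3.9 = 82×10×1.95 + 86.2×3.3 = 1883.5 N·m.
So T = 1883.5 / (0.5592 × 3.9) = 863.63 N.
ΣF_x = 0: H_x = T cos 34° = 715.99 N.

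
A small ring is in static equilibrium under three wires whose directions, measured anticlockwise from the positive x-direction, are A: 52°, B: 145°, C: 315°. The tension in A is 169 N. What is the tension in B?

T_B ≈ 966 N

Resolve: ΣF_x = 169 cos 52° + T_B cos 145° + T_C cos 315° = 0.
        ΣF_y = 169 sin 52° + T_B sin 145° + T_C sin 315° = 0.
The known terms sum to (104, 133.2) N, so -0.8192 T_B + 0.7071 T_C = -104 and 0.5736 T_B − 0.7071 T_C = -133.2.
Solving simultaneously: T_B = 966 N, T_C = 971.9 N.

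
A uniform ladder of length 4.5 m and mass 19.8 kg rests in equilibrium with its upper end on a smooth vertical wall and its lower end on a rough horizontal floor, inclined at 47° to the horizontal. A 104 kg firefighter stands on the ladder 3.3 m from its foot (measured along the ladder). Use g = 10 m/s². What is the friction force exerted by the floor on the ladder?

f ≈ 804 N

Torques about the foot: N_wall · 4.5 sin 47° = 19.8×10×2.25 cos 47° + 104×10×3.3 cos 47° → N_wall = 803.52 N.
ΣF_x = 0: f_floor = N_wall = 803.52 N.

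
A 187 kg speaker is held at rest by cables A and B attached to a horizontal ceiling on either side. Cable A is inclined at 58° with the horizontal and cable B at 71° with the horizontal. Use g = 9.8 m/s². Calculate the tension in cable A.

T_A ≈ 768 N

Weight W = 187 × 9.8 = 1833 N acts straight down.
Horizontal: T_A cos 58° = T_B cos 71°  →  T_B = 1.628 T_A.
Vertical: T_A sin 58° + T_B sin 71° = 1833.
Substituting the horizontal relation into the vertical equation gives 2.387 T_A = 1833, so T_A = 767.7 N.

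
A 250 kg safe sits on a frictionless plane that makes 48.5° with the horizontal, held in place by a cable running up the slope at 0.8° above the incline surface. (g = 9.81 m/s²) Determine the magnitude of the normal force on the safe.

Take axes along and perpendicular to the incline. Weight components: W sin 48.5° = 1837 N down-slope, W cos 48.5° = 1625 N into the surface.
Along incline: T cos 0.8° = W sin 48.5° → T = 1837 N.
Perpendicular: N = W cos 48.5° − T sin 0.8° = 1599 N.

N ≈ 1600 N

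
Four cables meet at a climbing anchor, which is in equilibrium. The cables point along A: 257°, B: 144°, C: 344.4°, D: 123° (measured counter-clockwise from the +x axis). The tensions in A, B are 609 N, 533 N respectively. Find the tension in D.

Resolve: ΣF_x = 609 cos 257° + 533 cos 144° + T_C cos 344.4° + T_D cos 123° = 0.
        ΣF_y = 609 sin 257° + 533 sin 144° + T_C sin 344.4° + T_D sin 123° = 0.
The known terms sum to (-568.2, -280.1) N, so 0.9632 T_C − 0.5446 T_D = 568.2 and -0.2689 T_C + 0.8387 T_D = 280.1.
Solving simultaneously: T_C = 951.3 N, T_D = 639 N.

T_D ≈ 639 N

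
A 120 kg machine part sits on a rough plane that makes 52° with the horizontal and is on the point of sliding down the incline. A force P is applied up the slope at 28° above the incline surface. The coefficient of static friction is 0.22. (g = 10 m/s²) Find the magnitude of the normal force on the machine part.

On the verge of sliding down the incline, friction equals μN and acts up the slope.
Perpendicular: N + P sin 28° = W cos 52° = 738.8 N.
Along incline: P cos 28° + μN = W sin 52° with W sin 52° = 945.6 N.
Solving the pair for P and N: P = 1004 N, N = 267.3 N (and f = μN = 58.8 N).

N ≈ 267 N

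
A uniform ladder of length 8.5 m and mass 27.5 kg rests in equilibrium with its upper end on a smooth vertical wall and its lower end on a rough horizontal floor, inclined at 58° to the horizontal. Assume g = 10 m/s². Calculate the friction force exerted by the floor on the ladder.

f ≈ 85.9 N

Torques about the foot: N_wall · 8.5 sin 58° = 27.5×10×4.25 cos 58° → N_wall = 85.92 N.
ΣF_x = 0: f_floor = N_wall = 85.92 N.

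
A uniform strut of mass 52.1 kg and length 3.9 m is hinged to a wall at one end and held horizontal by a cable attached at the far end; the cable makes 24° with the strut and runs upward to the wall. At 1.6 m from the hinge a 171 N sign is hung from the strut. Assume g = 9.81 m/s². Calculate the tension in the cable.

Take torques about the hinge: T sin 24° · 3.9 = 52.1×9.81×1.95 + 171×1.6 = 1270.2 N·m.
So T = 1270.2 / (0.4067 × 3.9) = 800.77 N.

T ≈ 801 N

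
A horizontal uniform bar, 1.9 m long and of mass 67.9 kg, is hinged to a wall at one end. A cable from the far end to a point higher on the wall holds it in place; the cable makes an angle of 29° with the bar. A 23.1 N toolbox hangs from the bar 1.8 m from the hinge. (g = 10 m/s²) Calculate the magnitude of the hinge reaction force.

|H| ≈ 736 N

Take torques about the hinge: T sin 29° · 1.9 = 67.9×10×0.95 + 23.1×1.8 = 686.63 N·m.
So T = 686.63 / (0.4848 × 1.9) = 745.41 N.
ΣF_x = 0: H_x = T cos 29° = 651.95 N.
ΣF_y = 0: H_y = (67.9×10 + 23.1) − T sin 29° = 702.1 − 361.38 = 340.72 N.
|H| = √(H_x² + H_y²) = √((651.95)² + (340.72)²) = 735.62 N.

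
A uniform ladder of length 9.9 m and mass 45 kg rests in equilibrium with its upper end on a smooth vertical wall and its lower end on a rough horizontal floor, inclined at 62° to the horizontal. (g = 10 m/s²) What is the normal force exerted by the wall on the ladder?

N_wall ≈ 120 N

Torques about the foot: N_wall · 9.9 sin 62° = 45×10×4.95 cos 62° → N_wall = 119.63 N.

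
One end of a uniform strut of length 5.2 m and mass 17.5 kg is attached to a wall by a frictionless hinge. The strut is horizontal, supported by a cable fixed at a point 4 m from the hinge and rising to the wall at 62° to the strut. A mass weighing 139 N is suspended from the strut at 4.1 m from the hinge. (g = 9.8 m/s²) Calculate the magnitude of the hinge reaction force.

|H| ≈ 146 N

Take torques about the hinge: T sin 62° · 4 = 17.5×9.8×2.6 + 139×4.1 = 1015.8 N·m.
So T = 1015.8 / (0.8829 × 4) = 287.62 N.
ΣF_x = 0: H_x = T cos 62° = 135.03 N.
ΣF_y = 0: H_y = (17.5×9.8 + 139) − T sin 62° = 310.5 − 253.95 = 56.55 N.
|H| = √(H_x² + H_y²) = √((135.03)² + (56.55)²) = 146.39 N.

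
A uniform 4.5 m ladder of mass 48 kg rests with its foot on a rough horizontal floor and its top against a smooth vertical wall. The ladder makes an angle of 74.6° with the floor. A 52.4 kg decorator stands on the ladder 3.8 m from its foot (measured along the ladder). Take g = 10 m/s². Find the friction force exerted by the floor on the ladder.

Torques about the foot: N_wall · 4.5 sin 74.6° = 48×10×2.25 cos 74.6° + 52.4×10×3.8 cos 74.6° → N_wall = 187.99 N.
ΣF_x = 0: f_floor = N_wall = 187.99 N.

f ≈ 188 N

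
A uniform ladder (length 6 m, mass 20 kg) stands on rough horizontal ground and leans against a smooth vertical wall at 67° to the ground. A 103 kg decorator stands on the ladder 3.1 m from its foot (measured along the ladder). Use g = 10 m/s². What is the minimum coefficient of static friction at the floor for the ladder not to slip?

μ_min ≈ 0.218

ΣF_y = 0: N_floor = 20×10 + 103×10 = 1230 N.
Torques about the foot: N_wall · 6 sin 67° = 20×10×3 cos 67° + 103×10×3.1 cos 67° → N_wall = 268.34 N.
ΣF_x = 0: f_floor = N_wall = 268.34 N.
μ_min = f_floor / N_floor = 268.34 / 1230 = 0.2182.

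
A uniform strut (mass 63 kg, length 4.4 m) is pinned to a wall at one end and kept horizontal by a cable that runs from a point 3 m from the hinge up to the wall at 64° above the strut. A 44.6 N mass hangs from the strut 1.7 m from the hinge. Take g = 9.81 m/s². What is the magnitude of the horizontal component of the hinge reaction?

H_x ≈ 233 N

Take torques about the hinge: T sin 64° · 3 = 63×9.81×2.2 + 44.6×1.7 = 1435.5 N·m.
So T = 1435.5 / (0.8988 × 3) = 532.37 N.
ΣF_x = 0: H_x = T cos 64° = 233.38 N.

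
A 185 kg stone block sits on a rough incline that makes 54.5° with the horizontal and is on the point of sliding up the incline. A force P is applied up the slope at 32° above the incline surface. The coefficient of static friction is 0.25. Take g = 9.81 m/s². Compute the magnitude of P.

On the verge of sliding up the incline, friction equals μN and acts down the slope.
Perpendicular: N + P sin 32° = W cos 54.5° = 1054 N.
Along incline: P cos 32° = W sin 54.5° + μN  with W sin 54.5° = 1477 N.
Solving the pair for P and N: P = 1776 N, N = 113 N (and f = μN = 28.25 N).

P ≈ 1780 N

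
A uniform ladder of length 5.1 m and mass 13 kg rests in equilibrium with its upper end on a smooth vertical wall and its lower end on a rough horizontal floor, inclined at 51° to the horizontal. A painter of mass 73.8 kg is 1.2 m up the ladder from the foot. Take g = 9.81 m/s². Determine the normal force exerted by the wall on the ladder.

N_wall ≈ 190 N

Torques about the foot: N_wall · 5.1 sin 51° = 13×9.81×2.55 cos 51° + 73.8×9.81×1.2 cos 51° → N_wall = 189.58 N.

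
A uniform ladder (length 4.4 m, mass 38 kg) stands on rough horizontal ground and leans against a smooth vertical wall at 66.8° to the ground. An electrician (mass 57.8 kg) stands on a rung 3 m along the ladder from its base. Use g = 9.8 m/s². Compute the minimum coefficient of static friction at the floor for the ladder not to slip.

μ_min ≈ 0.261

ΣF_y = 0: N_floor = 38×9.8 + 57.8×9.8 = 938.84 N.
Torques about the foot: N_wall · 4.4 sin 66.8° = 38×9.8×2.2 cos 66.8° + 57.8×9.8×3 cos 66.8° → N_wall = 245.33 N.
ΣF_x = 0: f_floor = N_wall = 245.33 N.
μ_min = f_floor / N_floor = 245.33 / 938.84 = 0.2613.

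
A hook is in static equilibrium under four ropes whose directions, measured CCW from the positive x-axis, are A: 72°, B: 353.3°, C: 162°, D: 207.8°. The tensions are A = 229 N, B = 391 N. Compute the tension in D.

Resolve: ΣF_x = 229 cos 72° + 391 cos 353.3° + T_C cos 162° + T_D cos 207.8° = 0.
        ΣF_y = 229 sin 72° + 391 sin 353.3° + T_C sin 162° + T_D sin 207.8° = 0.
The known terms sum to (459.1, 172.2) N, so -0.9511 T_C − 0.8846 T_D = -459.1 and 0.3090 T_C − 0.4664 T_D = -172.2.
Solving simultaneously: T_C = 86.22 N, T_D = 426.3 N.

T_D ≈ 426 N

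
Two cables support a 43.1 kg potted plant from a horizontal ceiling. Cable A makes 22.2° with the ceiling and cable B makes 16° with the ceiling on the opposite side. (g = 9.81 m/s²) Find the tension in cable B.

T_B ≈ 633 N

Weight W = 43.1 × 9.81 = 422.8 N acts straight down.
Horizontal: T_A cos 22.2° = T_B cos 16°  →  T_A = 1.038 T_B.
Vertical: T_A sin 22.2° + T_B sin 16° = 422.8.
Substituting the horizontal relation into the vertical equation gives 0.6679 T_B = 422.8, so T_B = 633 N.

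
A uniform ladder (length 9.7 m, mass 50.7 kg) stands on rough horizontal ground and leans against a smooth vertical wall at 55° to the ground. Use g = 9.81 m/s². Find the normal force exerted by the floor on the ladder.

N_floor ≈ 497 N

ΣF_y = 0: N_floor = 50.7×9.81 = 497.37 N.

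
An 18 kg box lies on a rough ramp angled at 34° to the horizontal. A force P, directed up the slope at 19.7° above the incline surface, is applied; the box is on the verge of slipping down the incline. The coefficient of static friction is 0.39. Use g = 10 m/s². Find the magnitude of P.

On the verge of sliding down the incline, friction equals μN and acts up the slope.
Perpendicular: N + P sin 19.7° = W cos 34° = 149.2 N.
Along incline: P cos 19.7° + μN = W sin 34° with W sin 34° = 100.7 N.
Solving the pair for P and N: P = 52.41 N, N = 131.6 N (and f = μN = 51.31 N).

P ≈ 52.4 N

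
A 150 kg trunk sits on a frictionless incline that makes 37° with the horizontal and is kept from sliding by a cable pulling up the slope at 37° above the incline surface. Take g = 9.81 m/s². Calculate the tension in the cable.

Take axes along and perpendicular to the incline. Weight components: W sin 37° = 885.6 N down-slope, W cos 37° = 1175 N into the surface.
Along incline: T cos 37° = W sin 37° → T = 1109 N.
Perpendicular: N = W cos 37° − T sin 37° = 507.9 N.

T ≈ 1110 N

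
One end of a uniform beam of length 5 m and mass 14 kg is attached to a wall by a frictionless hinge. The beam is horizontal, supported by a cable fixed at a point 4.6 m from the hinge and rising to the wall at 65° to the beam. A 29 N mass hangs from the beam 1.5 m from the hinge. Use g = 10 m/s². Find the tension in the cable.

Take torques about the hinge: T sin 65° · 4.6 = 14×10×2.5 + 29×1.5 = 393.5 N·m.
So T = 393.5 / (0.9063 × 4.6) = 94.387 N.

T ≈ 94.4 N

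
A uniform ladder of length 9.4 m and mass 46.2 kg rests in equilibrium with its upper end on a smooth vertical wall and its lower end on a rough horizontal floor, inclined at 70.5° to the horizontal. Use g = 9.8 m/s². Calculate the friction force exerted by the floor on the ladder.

f ≈ 80.2 N

Torques about the foot: N_wall · 9.4 sin 70.5° = 46.2×9.8×4.7 cos 70.5° → N_wall = 80.165 N.
ΣF_x = 0: f_floor = N_wall = 80.165 N.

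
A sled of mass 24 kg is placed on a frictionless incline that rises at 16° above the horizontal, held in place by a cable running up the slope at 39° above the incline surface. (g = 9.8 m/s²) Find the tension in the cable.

T ≈ 83.4 N

Take axes along and perpendicular to the incline. Weight components: W sin 16° = 64.83 N down-slope, W cos 16° = 226.1 N into the surface.
Along incline: T cos 39° = W sin 16° → T = 83.42 N.
Perpendicular: N = W cos 16° − T sin 39° = 173.6 N.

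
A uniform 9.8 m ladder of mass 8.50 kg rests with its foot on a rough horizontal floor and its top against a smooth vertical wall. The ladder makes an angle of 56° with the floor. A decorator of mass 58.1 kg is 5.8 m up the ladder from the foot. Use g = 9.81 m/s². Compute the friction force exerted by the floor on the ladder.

Torques about the foot: N_wall · 9.8 sin 56° = 8.50×9.81×4.9 cos 56° + 58.1×9.81×5.8 cos 56° → N_wall = 255.65 N.
ΣF_x = 0: f_floor = N_wall = 255.65 N.

f ≈ 256 N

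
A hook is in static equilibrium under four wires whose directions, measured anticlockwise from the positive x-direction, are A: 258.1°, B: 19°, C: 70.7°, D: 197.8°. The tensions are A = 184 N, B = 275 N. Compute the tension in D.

T_D ≈ 300 N

Resolve: ΣF_x = 184 cos 258.1° + 275 cos 19° + T_C cos 70.7° + T_D cos 197.8° = 0.
        ΣF_y = 184 sin 258.1° + 275 sin 19° + T_C sin 70.7° + T_D sin 197.8° = 0.
The known terms sum to (222.1, -90.51) N, so 0.3305 T_C − 0.9521 T_D = -222.1 and 0.9438 T_C − 0.3057 T_D = 90.51.
Solving simultaneously: T_C = 193.2 N, T_D = 300.3 N.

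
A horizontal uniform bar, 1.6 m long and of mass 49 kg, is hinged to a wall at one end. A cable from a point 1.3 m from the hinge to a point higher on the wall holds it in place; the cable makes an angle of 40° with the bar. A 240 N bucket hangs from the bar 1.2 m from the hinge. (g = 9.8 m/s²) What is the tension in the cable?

Take torques about the hinge: T sin 40° · 1.3 = 49×9.8×0.8 + 240×1.2 = 672.16 N·m.
So T = 672.16 / (0.6428 × 1.3) = 804.38 N.

T ≈ 804 N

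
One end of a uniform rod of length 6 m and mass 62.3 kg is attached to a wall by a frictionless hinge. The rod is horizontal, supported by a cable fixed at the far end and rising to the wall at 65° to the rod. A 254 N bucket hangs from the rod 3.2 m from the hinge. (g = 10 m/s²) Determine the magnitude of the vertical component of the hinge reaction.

|H_y| ≈ 430 N

Take torques about the hinge: T sin 65° · 6 = 62.3×10×3 + 254×3.2 = 2681.8 N·m.
So T = 2681.8 / (0.9063 × 6) = 493.17 N.
ΣF_y = 0: H_y = (62.3×10 + 254) − T sin 65° = 877 − 446.97 = 430.03 N.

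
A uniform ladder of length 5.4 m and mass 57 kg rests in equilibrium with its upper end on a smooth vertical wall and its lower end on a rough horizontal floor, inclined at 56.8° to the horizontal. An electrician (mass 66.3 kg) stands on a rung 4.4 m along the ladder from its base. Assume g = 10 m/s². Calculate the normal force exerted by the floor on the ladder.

ΣF_y = 0: N_floor = 57×10 + 66.3×10 = 1233 N.

N_floor ≈ 1230 N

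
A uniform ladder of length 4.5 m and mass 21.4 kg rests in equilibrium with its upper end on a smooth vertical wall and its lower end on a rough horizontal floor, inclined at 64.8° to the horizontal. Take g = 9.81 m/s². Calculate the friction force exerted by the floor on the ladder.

Torques about the foot: N_wall · 4.5 sin 64.8° = 21.4×9.81×2.25 cos 64.8° → N_wall = 49.394 N.
ΣF_x = 0: f_floor = N_wall = 49.394 N.

f ≈ 49.4 N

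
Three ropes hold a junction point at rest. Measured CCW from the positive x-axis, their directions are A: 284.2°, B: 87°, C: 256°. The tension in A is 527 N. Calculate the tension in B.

T_B ≈ 1310 N

Resolve: ΣF_x = 527 cos 284.2° + T_B cos 87° + T_C cos 256° = 0.
        ΣF_y = 527 sin 284.2° + T_B sin 87° + T_C sin 256° = 0.
The known terms sum to (129.3, -510.9) N, so 0.0523 T_B − 0.2419 T_C = -129.3 and 0.9986 T_B − 0.9703 T_C = 510.9.
Solving simultaneously: T_B = 1305 N, T_C = 816.7 N.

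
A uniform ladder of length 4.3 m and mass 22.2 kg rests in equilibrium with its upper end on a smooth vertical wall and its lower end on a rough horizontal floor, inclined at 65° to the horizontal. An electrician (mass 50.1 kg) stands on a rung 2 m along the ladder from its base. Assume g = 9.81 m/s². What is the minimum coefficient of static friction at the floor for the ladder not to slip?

ΣF_y = 0: N_floor = 22.2×9.81 + 50.1×9.81 = 709.26 N.
Torques about the foot: N_wall · 4.3 sin 65° = 22.2×9.81×2.15 cos 65° + 50.1×9.81×2 cos 65° → N_wall = 157.37 N.
ΣF_x = 0: f_floor = N_wall = 157.37 N.
μ_min = f_floor / N_floor = 157.37 / 709.26 = 0.2219.

μ_min ≈ 0.222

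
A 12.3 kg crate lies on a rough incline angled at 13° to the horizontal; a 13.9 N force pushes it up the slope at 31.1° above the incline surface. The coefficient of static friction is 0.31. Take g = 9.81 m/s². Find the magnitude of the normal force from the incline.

Axes along / perpendicular to the incline. W sin 13° = 27.14 N down-slope; W cos 13° = 117.6 N into the surface.
Perpendicular: N = W cos 13° − P sin 31.1° = 117.6 − 7.18 = 110.4 N.
Along incline: P cos 31.1° + f = W sin 13° (friction acts up-slope) → f = 27.14 − 11.9 = 15.24 N.
|f| = 15.24 N ≤ μN = 34.22 N, so the crate is indeed static.

N ≈ 110 N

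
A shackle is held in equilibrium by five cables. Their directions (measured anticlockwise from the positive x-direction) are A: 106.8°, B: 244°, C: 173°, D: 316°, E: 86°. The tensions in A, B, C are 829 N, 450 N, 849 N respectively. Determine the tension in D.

Resolve: ΣF_x = 829 cos 106.8° + 450 cos 244° + 849 cos 173° + T_D cos 316° + T_E cos 86° = 0.
        ΣF_y = 829 sin 106.8° + 450 sin 244° + 849 sin 173° + T_D sin 316° + T_E sin 86° = 0.
The known terms sum to (-1280, 492.6) N, so 0.7193 T_D + 0.0698 T_E = 1280 and -0.6947 T_D + 0.9976 T_E = -492.6.
Solving simultaneously: T_D = 1711 N, T_E = 697.7 N.

T_D ≈ 1710 N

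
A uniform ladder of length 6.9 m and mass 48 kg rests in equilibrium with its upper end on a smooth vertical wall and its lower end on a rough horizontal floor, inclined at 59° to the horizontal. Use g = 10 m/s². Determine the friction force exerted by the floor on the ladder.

Torques about the foot: N_wall · 6.9 sin 59° = 48×10×3.45 cos 59° → N_wall = 144.21 N.
ΣF_x = 0: f_floor = N_wall = 144.21 N.

f ≈ 144 N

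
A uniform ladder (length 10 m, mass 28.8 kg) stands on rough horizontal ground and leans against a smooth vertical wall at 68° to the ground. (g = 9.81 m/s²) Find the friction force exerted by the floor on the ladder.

Torques about the foot: N_wall · 10 sin 68° = 28.8×9.81×5 cos 68° → N_wall = 57.074 N.
ΣF_x = 0: f_floor = N_wall = 57.074 N.

f ≈ 57.1 N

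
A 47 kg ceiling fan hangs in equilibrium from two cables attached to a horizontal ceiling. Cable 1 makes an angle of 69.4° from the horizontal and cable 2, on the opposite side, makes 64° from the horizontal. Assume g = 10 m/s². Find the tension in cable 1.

T_1 ≈ 284 N

Weight W = 47 × 10 = 470 N acts straight down.
Horizontal: T_1 cos 69.4° = T_2 cos 64°  →  T_2 = 0.8026 T_1.
Vertical: T_1 sin 69.4° + T_2 sin 64° = 470.
Substituting the horizontal relation into the vertical equation gives 1.657 T_1 = 470, so T_1 = 283.6 N.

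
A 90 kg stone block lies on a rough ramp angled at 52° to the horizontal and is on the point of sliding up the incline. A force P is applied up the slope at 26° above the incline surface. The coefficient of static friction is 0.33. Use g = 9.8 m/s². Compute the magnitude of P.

On the verge of sliding up the incline, friction equals μN and acts down the slope.
Perpendicular: N + P sin 26° = W cos 52° = 543 N.
Along incline: P cos 26° = W sin 52° + μN  with W sin 52° = 695 N.
Solving the pair for P and N: P = 837.8 N, N = 175.7 N (and f = μN = 57.99 N).

P ≈ 838 N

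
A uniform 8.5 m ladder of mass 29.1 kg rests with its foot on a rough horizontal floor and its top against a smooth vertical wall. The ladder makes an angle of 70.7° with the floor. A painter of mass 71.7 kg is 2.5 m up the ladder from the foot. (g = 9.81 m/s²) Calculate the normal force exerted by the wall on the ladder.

Torques about the foot: N_wall · 8.5 sin 70.7° = 29.1×9.81×4.25 cos 70.7° + 71.7×9.81×2.5 cos 70.7° → N_wall = 122.43 N.

N_wall ≈ 122 N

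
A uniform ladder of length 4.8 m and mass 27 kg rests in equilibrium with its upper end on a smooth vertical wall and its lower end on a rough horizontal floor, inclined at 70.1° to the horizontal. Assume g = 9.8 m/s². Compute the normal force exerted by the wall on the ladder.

Torques about the foot: N_wall · 4.8 sin 70.1° = 27×9.8×2.4 cos 70.1° → N_wall = 47.892 N.

N_wall ≈ 47.9 N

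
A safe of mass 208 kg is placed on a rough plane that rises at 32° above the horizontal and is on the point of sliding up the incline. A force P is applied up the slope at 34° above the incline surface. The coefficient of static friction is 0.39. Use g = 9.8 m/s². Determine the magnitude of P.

On the verge of sliding up the incline, friction equals μN and acts down the slope.
Perpendicular: N + P sin 34° = W cos 32° = 1729 N.
Along incline: P cos 34° = W sin 32° + μN  with W sin 32° = 1080 N.
Solving the pair for P and N: P = 1675 N, N = 791.8 N (and f = μN = 308.8 N).

P ≈ 1680 N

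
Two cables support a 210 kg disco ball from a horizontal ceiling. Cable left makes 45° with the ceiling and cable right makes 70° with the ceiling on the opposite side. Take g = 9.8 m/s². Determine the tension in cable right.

T_right ≈ 1610 N

Weight W = 210 × 9.8 = 2058 N acts straight down.
Horizontal: T_left cos 45° = T_right cos 70°  →  T_left = 0.4837 T_right.
Vertical: T_left sin 45° + T_right sin 70° = 2058.
Substituting the horizontal relation into the vertical equation gives 1.282 T_right = 2058, so T_right = 1606 N.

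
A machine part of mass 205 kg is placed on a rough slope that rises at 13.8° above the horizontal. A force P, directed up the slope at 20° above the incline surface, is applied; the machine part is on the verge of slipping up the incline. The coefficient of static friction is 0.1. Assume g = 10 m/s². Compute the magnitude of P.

P ≈ 707 N

On the verge of sliding up the incline, friction equals μN and acts down the slope.
Perpendicular: N + P sin 20° = W cos 13.8° = 1991 N.
Along incline: P cos 20° = W sin 13.8° + μN  with W sin 13.8° = 489 N.
Solving the pair for P and N: P = 706.5 N, N = 1749 N (and f = μN = 174.9 N).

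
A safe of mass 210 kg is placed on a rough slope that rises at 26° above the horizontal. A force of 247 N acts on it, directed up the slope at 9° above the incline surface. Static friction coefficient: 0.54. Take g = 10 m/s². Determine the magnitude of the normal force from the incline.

N ≈ 1850 N

Axes along / perpendicular to the incline. W sin 26° = 920.6 N down-slope; W cos 26° = 1887 N into the surface.
Perpendicular: N = W cos 26° − P sin 9° = 1887 − 38.64 = 1849 N.
Along incline: P cos 9° + f = W sin 26° (friction acts up-slope) → f = 920.6 − 244 = 676.6 N.
|f| = 676.6 N ≤ μN = 998.4 N, so the safe is indeed static.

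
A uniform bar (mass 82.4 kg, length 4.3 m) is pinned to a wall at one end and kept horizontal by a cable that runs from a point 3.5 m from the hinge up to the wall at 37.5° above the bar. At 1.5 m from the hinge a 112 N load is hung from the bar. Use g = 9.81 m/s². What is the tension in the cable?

T ≈ 895 N

Take torques about the hinge: T sin 37.5° · 3.5 = 82.4×9.81×2.15 + 112×1.5 = 1905.9 N·m.
So T = 1905.9 / (0.6088 × 3.5) = 894.53 N.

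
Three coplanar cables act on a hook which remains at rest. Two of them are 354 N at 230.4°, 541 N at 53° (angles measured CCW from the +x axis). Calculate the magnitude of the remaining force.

F ≈ 188 N

Sum the known components: ΣF_x = 99.93 N, ΣF_y = 159.3 N.
For equilibrium the remaining force must supply (−ΣF_x, −ΣF_y) = (-99.93, -159.3) N.
Magnitude = √((-99.93)² + (-159.3)²) = 188.1 N; direction = atan2(-159.3, -99.93) = 237.9°.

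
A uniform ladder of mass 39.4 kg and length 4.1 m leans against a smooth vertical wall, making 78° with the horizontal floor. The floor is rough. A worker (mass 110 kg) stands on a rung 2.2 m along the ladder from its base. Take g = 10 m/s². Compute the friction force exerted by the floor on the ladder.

f ≈ 167 N

Torques about the foot: N_wall · 4.1 sin 78° = 39.4×10×2.05 cos 78° + 110×10×2.2 cos 78° → N_wall = 167.33 N.
ΣF_x = 0: f_floor = N_wall = 167.33 N.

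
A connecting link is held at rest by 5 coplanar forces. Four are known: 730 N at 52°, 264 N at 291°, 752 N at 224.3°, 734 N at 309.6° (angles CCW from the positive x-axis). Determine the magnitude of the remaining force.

Sum the known components: ΣF_x = 473.7 N, ΣF_y = -762 N.
For equilibrium the remaining force must supply (−ΣF_x, −ΣF_y) = (-473.7, 762) N.
Magnitude = √((-473.7)² + (762)²) = 897.2 N; direction = atan2(762, -473.7) = 121.9°.

F ≈ 897 N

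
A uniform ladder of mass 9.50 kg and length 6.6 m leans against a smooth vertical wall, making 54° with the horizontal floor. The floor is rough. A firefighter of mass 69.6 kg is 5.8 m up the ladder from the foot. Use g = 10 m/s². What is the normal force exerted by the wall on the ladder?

Torques about the foot: N_wall · 6.6 sin 54° = 9.50×10×3.3 cos 54° + 69.6×10×5.8 cos 54° → N_wall = 478.89 N.

N_wall ≈ 479 N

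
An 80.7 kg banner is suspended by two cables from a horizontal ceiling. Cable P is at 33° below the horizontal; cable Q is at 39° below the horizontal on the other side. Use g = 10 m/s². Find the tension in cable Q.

Weight W = 80.7 × 10 = 807 N acts straight down.
Horizontal: T_P cos 33° = T_Q cos 39°  →  T_P = 0.9266 T_Q.
Vertical: T_P sin 33° + T_Q sin 39° = 807.
Substituting the horizontal relation into the vertical equation gives 1.134 T_Q = 807, so T_Q = 711.6 N.

T_Q ≈ 712 N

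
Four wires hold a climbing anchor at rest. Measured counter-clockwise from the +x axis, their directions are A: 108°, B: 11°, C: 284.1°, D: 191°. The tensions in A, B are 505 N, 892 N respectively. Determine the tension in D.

T_D ≈ 858 N

Resolve: ΣF_x = 505 cos 108° + 892 cos 11° + T_C cos 284.1° + T_D cos 191° = 0.
        ΣF_y = 505 sin 108° + 892 sin 11° + T_C sin 284.1° + T_D sin 191° = 0.
The known terms sum to (719.6, 650.5) N, so 0.2436 T_C − 0.9816 T_D = -719.6 and -0.9699 T_C − 0.1908 T_D = -650.5.
Solving simultaneously: T_C = 502 N, T_D = 857.6 N.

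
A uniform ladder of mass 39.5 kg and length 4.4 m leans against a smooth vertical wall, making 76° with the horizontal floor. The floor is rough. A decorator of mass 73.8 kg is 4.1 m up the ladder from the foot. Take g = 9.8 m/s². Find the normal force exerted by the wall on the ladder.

N_wall ≈ 216 N

Torques about the foot: N_wall · 4.4 sin 76° = 39.5×9.8×2.2 cos 76° + 73.8×9.8×4.1 cos 76° → N_wall = 216.29 N.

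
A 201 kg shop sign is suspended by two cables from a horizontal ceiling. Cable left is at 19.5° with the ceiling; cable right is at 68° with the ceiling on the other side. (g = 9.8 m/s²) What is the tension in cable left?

T_left ≈ 739 N

Weight W = 201 × 9.8 = 1970 N acts straight down.
Horizontal: T_left cos 19.5° = T_right cos 68°  →  T_right = 2.516 T_left.
Vertical: T_left sin 19.5° + T_right sin 68° = 1970.
Substituting the horizontal relation into the vertical equation gives 2.667 T_left = 1970, so T_left = 738.6 N.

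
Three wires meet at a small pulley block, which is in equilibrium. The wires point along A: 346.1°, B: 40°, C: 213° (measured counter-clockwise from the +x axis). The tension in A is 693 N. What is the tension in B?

T_B ≈ 4150 N

Resolve: ΣF_x = 693 cos 346.1° + T_B cos 40° + T_C cos 213° = 0.
        ΣF_y = 693 sin 346.1° + T_B sin 40° + T_C sin 213° = 0.
The known terms sum to (672.7, -166.5) N, so 0.7660 T_B − 0.8387 T_C = -672.7 and 0.6428 T_B − 0.5446 T_C = 166.5.
Solving simultaneously: T_B = 4152 N, T_C = 4595 N.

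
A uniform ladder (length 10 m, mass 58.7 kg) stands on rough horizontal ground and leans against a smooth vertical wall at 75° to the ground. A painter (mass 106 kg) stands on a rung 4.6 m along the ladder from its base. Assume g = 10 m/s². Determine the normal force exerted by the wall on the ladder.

N_wall ≈ 209 N

Torques about the foot: N_wall · 10 sin 75° = 58.7×10×5 cos 75° + 106×10×4.6 cos 75° → N_wall = 209.3 N.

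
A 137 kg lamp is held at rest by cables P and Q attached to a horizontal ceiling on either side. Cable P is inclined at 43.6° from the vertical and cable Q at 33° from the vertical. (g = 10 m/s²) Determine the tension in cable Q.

Angles from the horizontal: cable P is 90° − 43.6° = 46.4°, cable Q is 90° − 33° = 57°.
Weight W = 137 × 10 = 1370 N acts straight down.
Horizontal: T_P cos 46.4° = T_Q cos 57°  →  T_P = 0.7898 T_Q.
Vertical: T_P sin 46.4° + T_Q sin 57° = 1370.
Substituting the horizontal relation into the vertical equation gives 1.411 T_Q = 1370, so T_Q = 971.2 N.

T_Q ≈ 971 N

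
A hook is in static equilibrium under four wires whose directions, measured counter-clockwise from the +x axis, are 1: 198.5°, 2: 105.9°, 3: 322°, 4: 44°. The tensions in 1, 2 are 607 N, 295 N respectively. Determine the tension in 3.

T_3 ≈ 527 N

Resolve: ΣF_x = 607 cos 198.5° + 295 cos 105.9° + T_3 cos 322° + T_4 cos 44° = 0.
        ΣF_y = 607 sin 198.5° + 295 sin 105.9° + T_3 sin 322° + T_4 sin 44° = 0.
The known terms sum to (-656.5, 91.11) N, so 0.7880 T_3 + 0.7193 T_4 = 656.5 and -0.6157 T_3 + 0.6947 T_4 = -91.11.
Solving simultaneously: T_3 = 526.7 N, T_4 = 335.6 N.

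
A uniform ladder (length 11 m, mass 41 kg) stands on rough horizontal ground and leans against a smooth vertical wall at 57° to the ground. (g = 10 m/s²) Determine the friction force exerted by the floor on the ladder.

Torques about the foot: N_wall · 11 sin 57° = 41×10×5.5 cos 57° → N_wall = 133.13 N.
ΣF_x = 0: f_floor = N_wall = 133.13 N.

f ≈ 133 N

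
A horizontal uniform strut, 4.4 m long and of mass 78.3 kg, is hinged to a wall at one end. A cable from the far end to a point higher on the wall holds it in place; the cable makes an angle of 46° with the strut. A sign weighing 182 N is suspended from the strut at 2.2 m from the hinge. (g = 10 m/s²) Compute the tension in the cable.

Take torques about the hinge: T sin 46° · 4.4 = 78.3×10×2.2 + 182×2.2 = 2123 N·m.
So T = 2123 / (0.7193 × 4.4) = 670.75 N.

T ≈ 671 N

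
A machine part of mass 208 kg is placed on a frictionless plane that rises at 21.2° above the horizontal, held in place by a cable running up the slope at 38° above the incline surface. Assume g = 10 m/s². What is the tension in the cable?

T ≈ 955 N

Take axes along and perpendicular to the incline. Weight components: W sin 21.2° = 752.2 N down-slope, W cos 21.2° = 1939 N into the surface.
Along incline: T cos 38° = W sin 21.2° → T = 954.5 N.
Perpendicular: N = W cos 21.2° − T sin 38° = 1352 N.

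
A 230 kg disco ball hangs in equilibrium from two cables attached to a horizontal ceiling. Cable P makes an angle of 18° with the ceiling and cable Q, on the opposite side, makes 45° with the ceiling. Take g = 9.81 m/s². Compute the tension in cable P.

T_P ≈ 1790 N

Weight W = 230 × 9.81 = 2256 N acts straight down.
Horizontal: T_P cos 18° = T_Q cos 45°  →  T_Q = 1.345 T_P.
Vertical: T_P sin 18° + T_Q sin 45° = 2256.
Substituting the horizontal relation into the vertical equation gives 1.26 T_P = 2256, so T_P = 1791 N.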